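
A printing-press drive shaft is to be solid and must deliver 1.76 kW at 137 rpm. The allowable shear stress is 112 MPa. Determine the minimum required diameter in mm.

17.7 mm

ω = 2π·137/60 = 14.35 rad/s, so T = P/ω = 1.76×10³ / 14.35 = 122.7 N·m.
For a solid shaft τ_max = 16T/(πd³), so d = (16T/(π τ_allow))^(1/3) = (16·122.7/(π·1.12×10^8))^(1/3) = 0.01774 m.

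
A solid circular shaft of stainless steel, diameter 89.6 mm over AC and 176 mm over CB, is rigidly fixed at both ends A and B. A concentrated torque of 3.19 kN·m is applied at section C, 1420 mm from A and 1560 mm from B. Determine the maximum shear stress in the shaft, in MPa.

Compatibility: T_A·a/J_AC = T_B·b/J_CB with T_A + T_B = T₀.
J_AC = 6.33×10^-6 m⁴, J_CB = 9.42×10^-5 m⁴, so T_A = T₀·(J_AC/a)/((J_AC/a)+(J_CB/b)) = 219.2 N·m, T_B = 2971 N·m.
τ in each portion: τ_AC = 1.55×10^6 Pa, τ_CB = 2.78×10^6 Pa; maximum is in CB.
τ_max = T_CB·r/J = 2971·0.0880/9.42×10^-5 = 2.775×10^6 Pa.

2.78 MPa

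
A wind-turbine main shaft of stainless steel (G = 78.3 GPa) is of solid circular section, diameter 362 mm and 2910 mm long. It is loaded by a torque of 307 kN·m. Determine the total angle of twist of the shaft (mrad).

6.77 mrad

J = πd⁴/32 = π(0.362)⁴/32 = 1.686×10^-3 m⁴.
θ = T·L/(G·J) = 307000 × 2.91 / (78.3×10⁹ × 1.686×10^-3) = 6.768×10^-3 rad.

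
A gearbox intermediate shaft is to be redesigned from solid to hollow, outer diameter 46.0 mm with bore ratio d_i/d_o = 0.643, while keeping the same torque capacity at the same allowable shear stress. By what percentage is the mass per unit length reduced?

33.5 %

Equal τ_max and T ⇒ the solid shaft needs d_s³ = d_o³(1−k⁴), so d_s = 46.0·(1−0.643⁴)^(1/3) = 43.21 mm.
Area ratio A_h/A_s = d_o²(1−k²)/d_s² = (1−k²)/(1−k⁴)^(2/3) = 0.6646.
Mass saving = 1 − 0.6646 = 33.5 %.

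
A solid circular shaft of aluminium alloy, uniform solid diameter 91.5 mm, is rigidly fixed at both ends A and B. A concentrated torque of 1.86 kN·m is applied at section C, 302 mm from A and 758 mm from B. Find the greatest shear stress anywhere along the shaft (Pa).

8.84e6 Pa

With uniform GJ and both ends fixed, compatibility θ_AC = θ_CB gives T_A·a = T_B·b, together with T_A + T_B = T₀.
T_A = T₀·b/(a+b) = 1860·758/1060 = 1330 N·m; T_B = 529.9 N·m.
τ in each portion: τ_AC = 8.84×10^6 Pa, τ_CB = 3.52×10^6 Pa; maximum is in AC.
τ_max = T_AC·r/J = 1330·0.0457/6.88×10^-6 = 8.843×10^6 Pa.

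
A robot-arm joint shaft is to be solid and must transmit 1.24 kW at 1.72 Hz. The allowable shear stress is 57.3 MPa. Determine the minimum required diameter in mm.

ω = 2π·1.72 = 10.81 rad/s, so T = P/ω = 1.24×10³ / 10.81 = 114.7 N·m.
For a solid shaft τ_max = 16T/(πd³), so d = (16T/(π τ_allow))^(1/3) = (16·114.7/(π·5.73×10^7))^(1/3) = 0.02169 m.

21.7 mm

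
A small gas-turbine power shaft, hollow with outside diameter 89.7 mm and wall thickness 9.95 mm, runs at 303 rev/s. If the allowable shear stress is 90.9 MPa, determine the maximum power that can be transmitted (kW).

15500 kW

J = π(d_o⁴ − d_i⁴)/32 = π(0.0897⁴ − 0.0698⁴)/32 = 4.025×10^-6 m⁴.
T_max = τ_allow·J/r = 9.09×10^7 × 4.025×10^-6 / 0.0449 = 8159 N·m.
ω = 2π·303 = 1904 rad/s, so P_max = T_max·ω = 1.553×10^7 W.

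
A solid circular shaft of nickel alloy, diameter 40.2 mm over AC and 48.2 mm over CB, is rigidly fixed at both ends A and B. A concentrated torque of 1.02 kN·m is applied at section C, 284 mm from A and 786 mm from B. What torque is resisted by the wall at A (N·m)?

584 N·m

Compatibility: T_A·a/J_AC = T_B·b/J_CB with T_A + T_B = T₀.
J_AC = 2.56×10^-7 m⁴, J_CB = 5.30×10^-7 m⁴, so T_A = T₀·(J_AC/a)/((J_AC/a)+(J_CB/b)) = 583.9 N·m, T_B = 436.1 N·m.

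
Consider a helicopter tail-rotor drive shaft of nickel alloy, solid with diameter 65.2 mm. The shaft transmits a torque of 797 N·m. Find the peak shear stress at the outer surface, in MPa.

14.6 MPa

J = πd⁴/32 = π(0.0652)⁴/32 = 1.774×10^-6 m⁴.
τ_max = T·r/J = 797.0 × 0.0326 / 1.774×10^-6 = 1.464×10^7 Pa.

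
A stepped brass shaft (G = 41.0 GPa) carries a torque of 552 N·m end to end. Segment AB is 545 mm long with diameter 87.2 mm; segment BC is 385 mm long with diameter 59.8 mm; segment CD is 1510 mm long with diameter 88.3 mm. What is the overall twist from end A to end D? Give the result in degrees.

0.506°

J_AB = π(0.0872)⁴/32 = 5.68×10^-6 m⁴; J_BC = π(0.0598)⁴/32 = 1.26×10^-6 m⁴; J_CD = π(0.0883)⁴/32 = 5.97×10^-6 m⁴.
θ = (T/G)·Σ L_i/J_i = (552.0/41.0×10⁹)·(0.545/5.68×10^-6 + 0.385/1.26×10^-6 + 1.51/5.97×10^-6) = 8.828×10^-3 rad.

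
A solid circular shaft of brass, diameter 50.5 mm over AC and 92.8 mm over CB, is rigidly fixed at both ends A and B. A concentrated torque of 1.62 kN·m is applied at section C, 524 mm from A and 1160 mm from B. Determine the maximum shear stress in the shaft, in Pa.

1.04e7 Pa

Compatibility: T_A·a/J_AC = T_B·b/J_CB with T_A + T_B = T₀.
J_AC = 6.39×10^-7 m⁴, J_CB = 7.28×10^-6 m⁴, so T_A = T₀·(J_AC/a)/((J_AC/a)+(J_CB/b)) = 263.4 N·m, T_B = 1357 N·m.
τ in each portion: τ_AC = 1.04×10^7 Pa, τ_CB = 8.65×10^6 Pa; maximum is in AC.
τ_max = T_AC·r/J = 263.4·0.0253/6.39×10^-7 = 1.041×10^7 Pa.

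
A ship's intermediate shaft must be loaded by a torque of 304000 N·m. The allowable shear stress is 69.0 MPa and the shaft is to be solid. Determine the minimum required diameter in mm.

282 mm

For a solid shaft τ_max = 16T/(πd³), so d = (16T/(π τ_allow))^(1/3) = (16·304000/(π·6.90×10^7))^(1/3) = 0.2821 m.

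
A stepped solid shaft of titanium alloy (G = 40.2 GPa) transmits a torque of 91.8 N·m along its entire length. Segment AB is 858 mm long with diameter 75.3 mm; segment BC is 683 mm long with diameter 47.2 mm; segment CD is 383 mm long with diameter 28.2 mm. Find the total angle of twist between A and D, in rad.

0.0179 rad

J_AB = π(0.0753)⁴/32 = 3.16×10^-6 m⁴; J_BC = π(0.0472)⁴/32 = 4.87×10^-7 m⁴; J_CD = π(0.0282)⁴/32 = 6.21×10^-8 m⁴.
θ = (T/G)·Σ L_i/J_i = (91.80/40.2×10⁹)·(0.858/3.16×10^-6 + 0.683/4.87×10^-7 + 0.383/6.21×10^-8) = 0.01791 rad.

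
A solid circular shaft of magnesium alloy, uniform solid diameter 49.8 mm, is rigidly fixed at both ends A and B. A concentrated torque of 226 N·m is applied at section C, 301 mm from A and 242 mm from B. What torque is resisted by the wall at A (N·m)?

101 N·m

With uniform GJ and both ends fixed, compatibility θ_AC = θ_CB gives T_A·a = T_B·b, together with T_A + T_B = T₀.
T_A = T₀·b/(a+b) = 226.0·242/543.0 = 100.7 N·m; T_B = 125.3 N·m.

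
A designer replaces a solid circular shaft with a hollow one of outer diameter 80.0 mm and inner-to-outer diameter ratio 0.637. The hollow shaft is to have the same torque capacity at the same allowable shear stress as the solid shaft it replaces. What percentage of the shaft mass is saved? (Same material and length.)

Equal τ_max and T ⇒ the solid shaft needs d_s³ = d_o³(1−k⁴), so d_s = 80.0·(1−0.637⁴)^(1/3) = 75.34 mm.
Area ratio A_h/A_s = d_o²(1−k²)/d_s² = (1−k²)/(1−k⁴)^(2/3) = 0.6700.
Mass saving = 1 − 0.6700 = 33.0 %.

33.0 %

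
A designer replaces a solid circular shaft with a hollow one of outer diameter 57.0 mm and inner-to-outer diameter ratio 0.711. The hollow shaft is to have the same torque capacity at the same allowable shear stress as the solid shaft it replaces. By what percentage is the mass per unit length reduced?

39.8 %

Equal τ_max and T ⇒ the solid shaft needs d_s³ = d_o³(1−k⁴), so d_s = 57.0·(1−0.711⁴)^(1/3) = 51.66 mm.
Area ratio A_h/A_s = d_o²(1−k²)/d_s² = (1−k²)/(1−k⁴)^(2/3) = 0.6020.
Mass saving = 1 − 0.6020 = 39.8 %.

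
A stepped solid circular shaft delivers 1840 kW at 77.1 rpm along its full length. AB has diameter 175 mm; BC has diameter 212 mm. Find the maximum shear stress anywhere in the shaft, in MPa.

217 MPa

ω = 2π·77.1/60 = 8.074 rad/s, so T = P/ω = 1840×10³ / 8.074 = 227900 N·m.
Under the same torque, τ_max = 16T/(πd³) is largest where d is smallest — segment AB (d = 175 mm).
τ_max = 16·227900/(π·(0.175)³) = 2.166×10^8 Pa.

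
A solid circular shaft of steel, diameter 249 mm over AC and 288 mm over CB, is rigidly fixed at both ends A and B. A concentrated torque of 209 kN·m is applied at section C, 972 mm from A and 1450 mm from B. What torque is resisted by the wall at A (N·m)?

95000 N·m

Compatibility: T_A·a/J_AC = T_B·b/J_CB with T_A + T_B = T₀.
J_AC = 3.77×10^-4 m⁴, J_CB = 6.75×10^-4 m⁴, so T_A = T₀·(J_AC/a)/((J_AC/a)+(J_CB/b)) = 95010 N·m, T_B = 114000 N·m.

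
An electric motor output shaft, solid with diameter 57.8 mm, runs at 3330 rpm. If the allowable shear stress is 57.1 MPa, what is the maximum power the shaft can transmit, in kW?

J = πd⁴/32 = π(0.0578)⁴/32 = 1.096×10^-6 m⁴.
T_max = τ_allow·J/r = 5.71×10^7 × 1.096×10^-6 / 0.0289 = 2165 N·m.
ω = 2π·3330/60 = 348.7 rad/s, so P_max = T_max·ω = 7.550×10^5 W.

755 kW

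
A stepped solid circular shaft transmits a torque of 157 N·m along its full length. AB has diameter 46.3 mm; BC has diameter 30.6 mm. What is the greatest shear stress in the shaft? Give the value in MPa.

Under the same torque, τ_max = 16T/(πd³) is largest where d is smallest — segment BC (d = 30.6 mm).
τ_max = 16·157.0/(π·(0.0306)³) = 2.791×10^7 Pa.

27.9 MPa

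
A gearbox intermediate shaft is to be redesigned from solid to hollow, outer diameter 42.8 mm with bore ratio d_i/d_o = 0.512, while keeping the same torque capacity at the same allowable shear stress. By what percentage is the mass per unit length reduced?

Equal τ_max and T ⇒ the solid shaft needs d_s³ = d_o³(1−k⁴), so d_s = 42.8·(1−0.512⁴)^(1/3) = 41.80 mm.
Area ratio A_h/A_s = d_o²(1−k²)/d_s² = (1−k²)/(1−k⁴)^(2/3) = 0.7737.
Mass saving = 1 − 0.7737 = 22.6 %.

22.6 %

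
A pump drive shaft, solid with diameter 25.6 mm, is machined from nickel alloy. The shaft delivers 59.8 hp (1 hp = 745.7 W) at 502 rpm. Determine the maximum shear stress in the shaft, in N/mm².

ω = 2π·502/60 = 52.57 rad/s, so T = P/ω = 59.8×745.7 / 52.57 = 848.3 N·m.
J = πd⁴/32 = π(0.0256)⁴/32 = 4.217×10^-8 m⁴.
τ_max = T·r/J = 848.3 × 0.0128 / 4.217×10^-8 = 2.575×10^8 Pa.

258 N/mm²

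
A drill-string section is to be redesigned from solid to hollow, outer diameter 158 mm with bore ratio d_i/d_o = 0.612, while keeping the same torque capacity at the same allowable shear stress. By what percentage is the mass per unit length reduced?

30.8 %

Equal τ_max and T ⇒ the solid shaft needs d_s³ = d_o³(1−k⁴), so d_s = 158·(1−0.612⁴)^(1/3) = 150.2 mm.
Area ratio A_h/A_s = d_o²(1−k²)/d_s² = (1−k²)/(1−k⁴)^(2/3) = 0.6918.
Mass saving = 1 − 0.6918 = 30.8 %.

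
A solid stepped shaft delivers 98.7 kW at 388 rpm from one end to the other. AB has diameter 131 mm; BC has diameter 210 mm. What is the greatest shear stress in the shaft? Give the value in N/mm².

5.50 N/mm²

ω = 2π·388/60 = 40.63 rad/s, so T = P/ω = 98.7×10³ / 40.63 = 2429 N·m.
Under the same torque, τ_max = 16T/(πd³) is largest where d is smallest — segment AB (d = 131 mm).
τ_max = 16·2429/(π·(0.131)³) = 5.503×10^6 Pa.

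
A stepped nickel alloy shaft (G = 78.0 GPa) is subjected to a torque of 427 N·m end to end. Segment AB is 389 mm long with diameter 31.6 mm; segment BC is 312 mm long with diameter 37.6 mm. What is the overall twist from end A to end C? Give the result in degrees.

1.75°

J_AB = π(0.0316)⁴/32 = 9.79×10^-8 m⁴; J_BC = π(0.0376)⁴/32 = 1.96×10^-7 m⁴.
θ = (T/G)·Σ L_i/J_i = (427.0/78.0×10⁹)·(0.389/9.79×10^-8 + 0.312/1.96×10^-7) = 0.03046 rad.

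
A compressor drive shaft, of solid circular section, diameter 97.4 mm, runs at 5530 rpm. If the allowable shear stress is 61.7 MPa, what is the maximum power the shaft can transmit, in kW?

6480 kW

J = πd⁴/32 = π(0.0974)⁴/32 = 8.836×10^-6 m⁴.
T_max = τ_allow·J/r = 6.17×10^7 × 8.836×10^-6 / 0.0487 = 11190 N·m.
ω = 2π·5530/60 = 579.1 rad/s, so P_max = T_max·ω = 6.483×10^6 W.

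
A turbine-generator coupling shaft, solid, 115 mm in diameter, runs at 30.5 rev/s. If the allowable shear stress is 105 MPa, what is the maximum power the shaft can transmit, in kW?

6010 kW

J = πd⁴/32 = π(0.115)⁴/32 = 1.717×10^-5 m⁴.
T_max = τ_allow·J/r = 1.05×10^8 × 1.717×10^-5 / 0.0575 = 31360 N·m.
ω = 2π·30.5 = 191.6 rad/s, so P_max = T_max·ω = 6.009×10^6 W.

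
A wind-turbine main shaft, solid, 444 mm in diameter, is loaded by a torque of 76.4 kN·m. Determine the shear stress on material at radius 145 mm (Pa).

J = πd⁴/32 = π(0.444)⁴/32 = 3.815×10^-3 m⁴.
Shear stress varies linearly with radius: τ = T·r/J = 76400 × 0.145 / 3.815×10^-3 = 2.904×10^6 Pa.

2.90e6 Pa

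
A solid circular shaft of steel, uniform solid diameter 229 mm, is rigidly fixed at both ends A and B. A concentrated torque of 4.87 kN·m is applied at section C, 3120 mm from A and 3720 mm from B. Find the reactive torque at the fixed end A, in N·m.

With uniform GJ and both ends fixed, compatibility θ_AC = θ_CB gives T_A·a = T_B·b, together with T_A + T_B = T₀.
T_A = T₀·b/(a+b) = 4870·3720/6840 = 2649 N·m; T_B = 2221 N·m.

2650 N·m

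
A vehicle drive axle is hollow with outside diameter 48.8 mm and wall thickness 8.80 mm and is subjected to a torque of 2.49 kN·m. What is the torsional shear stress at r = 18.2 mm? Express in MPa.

J = π(d_o⁴ − d_i⁴)/32 = π(0.0488⁴ − 0.0312⁴)/32 = 4.637×10^-7 m⁴.
Shear stress varies linearly with radius: τ = T·r/J = 2490 × 0.0182 / 4.637×10^-7 = 9.772×10^7 Pa.

97.7 MPa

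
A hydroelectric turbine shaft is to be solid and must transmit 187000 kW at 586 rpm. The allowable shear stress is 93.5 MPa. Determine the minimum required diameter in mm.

ω = 2π·586/60 = 61.37 rad/s, so T = P/ω = 187000×10³ / 61.37 = 3.047e6 N·m.
For a solid shaft τ_max = 16T/(πd³), so d = (16T/(π τ_allow))^(1/3) = (16·3.047e6/(π·9.35×10^7))^(1/3) = 0.5496 m.

550 mm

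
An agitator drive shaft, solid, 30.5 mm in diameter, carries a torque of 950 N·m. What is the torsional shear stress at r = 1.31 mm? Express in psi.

2120 psi

J = πd⁴/32 = π(0.0305)⁴/32 = 8.496×10^-8 m⁴.
Shear stress varies linearly with radius: τ = T·r/J = 950.0 × 0.00131 / 8.496×10^-8 = 1.465×10^7 Pa.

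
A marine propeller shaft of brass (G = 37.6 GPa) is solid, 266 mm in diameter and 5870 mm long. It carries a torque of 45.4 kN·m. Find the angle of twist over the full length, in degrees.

0.826°

J = πd⁴/32 = π(0.266)⁴/32 = 4.915×10^-4 m⁴.
θ = T·L/(G·J) = 45400 × 5.87 / (37.6×10⁹ × 4.915×10^-4) = 0.01442 rad.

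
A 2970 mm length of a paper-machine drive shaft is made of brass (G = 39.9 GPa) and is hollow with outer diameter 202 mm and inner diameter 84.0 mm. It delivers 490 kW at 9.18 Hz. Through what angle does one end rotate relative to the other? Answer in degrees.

0.228°

ω = 2π·9.18 = 57.68 rad/s, so T = P/ω = 490×10³ / 57.68 = 8495 N·m.
J = π(d_o⁴ − d_i⁴)/32 = π(0.202⁴ − 0.0840⁴)/32 = 1.586×10^-4 m⁴.
θ = T·L/(G·J) = 8495 × 2.97 / (39.9×10⁹ × 1.586×10^-4) = 3.988×10^-3 rad.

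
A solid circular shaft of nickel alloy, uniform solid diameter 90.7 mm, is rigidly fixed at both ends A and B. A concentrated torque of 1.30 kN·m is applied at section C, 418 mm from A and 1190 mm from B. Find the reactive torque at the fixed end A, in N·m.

962 N·m

With uniform GJ and both ends fixed, compatibility θ_AC = θ_CB gives T_A·a = T_B·b, together with T_A + T_B = T₀.
T_A = T₀·b/(a+b) = 1300·1190/1608 = 962.1 N·m; T_B = 337.9 N·m.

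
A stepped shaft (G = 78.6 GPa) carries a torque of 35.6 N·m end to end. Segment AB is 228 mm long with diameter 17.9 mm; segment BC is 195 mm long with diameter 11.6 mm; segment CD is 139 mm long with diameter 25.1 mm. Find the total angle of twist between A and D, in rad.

J_AB = π(0.0179)⁴/32 = 1.01×10^-8 m⁴; J_BC = π(0.0116)⁴/32 = 1.78×10^-9 m⁴; J_CD = π(0.0251)⁴/32 = 3.90×10^-8 m⁴.
θ = (T/G)·Σ L_i/J_i = (35.60/78.6×10⁹)·(0.228/1.01×10^-8 + 0.195/1.78×10^-9 + 0.139/3.90×10^-8) = 0.06155 rad.

0.0615 rad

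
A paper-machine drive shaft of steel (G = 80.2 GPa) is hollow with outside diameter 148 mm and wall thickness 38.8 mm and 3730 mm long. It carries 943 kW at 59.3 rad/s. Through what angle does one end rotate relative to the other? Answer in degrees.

ω = 59.3 rad/s, so T = P/ω = 943×10³ / 59.30 = 15900 N·m.
J = π(d_o⁴ − d_i⁴)/32 = π(0.148⁴ − 0.0704⁴)/32 = 4.469×10^-5 m⁴.
θ = T·L/(G·J) = 15900 × 3.73 / (80.2×10⁹ × 4.469×10^-5) = 0.01655 rad.

0.948°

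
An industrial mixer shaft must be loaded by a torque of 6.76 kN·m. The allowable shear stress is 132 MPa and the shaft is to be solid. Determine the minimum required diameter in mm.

For a solid shaft τ_max = 16T/(πd³), so d = (16T/(π τ_allow))^(1/3) = (16·6760/(π·1.32×10^8))^(1/3) = 0.06389 m.

63.9 mm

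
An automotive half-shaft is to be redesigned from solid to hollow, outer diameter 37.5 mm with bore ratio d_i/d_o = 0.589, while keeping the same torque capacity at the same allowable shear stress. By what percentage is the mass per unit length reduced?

28.9 %

Equal τ_max and T ⇒ the solid shaft needs d_s³ = d_o³(1−k⁴), so d_s = 37.5·(1−0.589⁴)^(1/3) = 35.93 mm.
Area ratio A_h/A_s = d_o²(1−k²)/d_s² = (1−k²)/(1−k⁴)^(2/3) = 0.7114.
Mass saving = 1 − 0.7114 = 28.9 %.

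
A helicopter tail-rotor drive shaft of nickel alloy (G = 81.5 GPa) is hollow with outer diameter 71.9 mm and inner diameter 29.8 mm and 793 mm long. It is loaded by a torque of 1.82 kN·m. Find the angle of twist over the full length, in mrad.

6.95 mrad

J = π(d_o⁴ − d_i⁴)/32 = π(0.0719⁴ − 0.0298⁴)/32 = 2.546×10^-6 m⁴.
θ = T·L/(G·J) = 1820 × 0.793 / (81.5×10⁹ × 2.546×10^-6) = 6.955×10^-3 rad.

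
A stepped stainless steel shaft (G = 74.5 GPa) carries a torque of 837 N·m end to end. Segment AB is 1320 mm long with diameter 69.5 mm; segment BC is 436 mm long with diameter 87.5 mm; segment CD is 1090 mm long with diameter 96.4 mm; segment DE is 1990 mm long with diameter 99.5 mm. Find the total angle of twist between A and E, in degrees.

J_AB = π(0.0695)⁴/32 = 2.29×10^-6 m⁴; J_BC = π(0.0875)⁴/32 = 5.75×10^-6 m⁴; J_CD = π(0.0964)⁴/32 = 8.48×10^-6 m⁴; J_DE = π(0.0995)⁴/32 = 9.62×10^-6 m⁴.
θ = (T/G)·Σ L_i/J_i = (837.0/74.5×10⁹)·(1.32/2.29×10^-6 + 0.436/5.75×10^-6 + 1.09/8.48×10^-6 + 1.99/9.62×10^-6) = 0.01109 rad.

0.636°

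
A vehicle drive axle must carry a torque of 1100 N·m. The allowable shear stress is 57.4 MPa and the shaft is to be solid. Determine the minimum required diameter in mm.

46.0 mm

For a solid shaft τ_max = 16T/(πd³), so d = (16T/(π τ_allow))^(1/3) = (16·1100/(π·5.74×10^7))^(1/3) = 0.04604 m.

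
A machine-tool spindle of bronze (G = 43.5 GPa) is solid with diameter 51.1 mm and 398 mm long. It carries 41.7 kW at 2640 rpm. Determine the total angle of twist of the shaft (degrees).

0.118°

ω = 2π·2640/60 = 276.5 rad/s, so T = P/ω = 41.7×10³ / 276.5 = 150.8 N·m.
J = πd⁴/32 = π(0.0511)⁴/32 = 6.694×10^-7 m⁴.
θ = T·L/(G·J) = 150.8 × 0.398 / (43.5×10⁹ × 6.694×10^-7) = 2.062×10^-3 rad.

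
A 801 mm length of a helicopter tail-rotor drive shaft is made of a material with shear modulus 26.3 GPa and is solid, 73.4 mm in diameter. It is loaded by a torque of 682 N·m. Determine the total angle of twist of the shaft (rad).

J = πd⁴/32 = π(0.0734)⁴/32 = 2.850×10^-6 m⁴.
θ = T·L/(G·J) = 682.0 × 0.801 / (26.3×10⁹ × 2.850×10^-6) = 7.289×10^-3 rad.

0.00729 rad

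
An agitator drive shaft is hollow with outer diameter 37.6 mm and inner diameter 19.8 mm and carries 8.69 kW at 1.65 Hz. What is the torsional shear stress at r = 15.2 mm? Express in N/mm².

ω = 2π·1.65 = 10.37 rad/s, so T = P/ω = 8.69×10³ / 10.37 = 838.2 N·m.
J = π(d_o⁴ − d_i⁴)/32 = π(0.0376⁴ − 0.0198⁴)/32 = 1.811×10^-7 m⁴.
Shear stress varies linearly with radius: τ = T·r/J = 838.2 × 0.0152 / 1.811×10^-7 = 7.034×10^7 Pa.

70.3 N/mm²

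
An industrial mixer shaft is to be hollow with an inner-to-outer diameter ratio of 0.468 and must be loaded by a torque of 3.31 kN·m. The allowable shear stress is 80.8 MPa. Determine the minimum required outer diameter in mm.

60.3 mm

For a hollow shaft with d_i/d_o = 0.468: τ_max = 16T/(π d_o³ (1−k⁴)), so d_o = [16T/(π τ_allow (1−k⁴))]^(1/3) = [16·3310/(π·8.08×10^7·0.9520)]^(1/3) = 0.06029 m.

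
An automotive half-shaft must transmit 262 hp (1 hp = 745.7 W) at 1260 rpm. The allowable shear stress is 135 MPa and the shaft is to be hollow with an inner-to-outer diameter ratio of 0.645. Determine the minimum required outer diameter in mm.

40.7 mm

ω = 2π·1260/60 = 131.9 rad/s, so T = P/ω = 262×745.7 / 131.9 = 1481 N·m.
For a hollow shaft with d_i/d_o = 0.645: τ_max = 16T/(π d_o³ (1−k⁴)), so d_o = [16T/(π τ_allow (1−k⁴))]^(1/3) = [16·1481/(π·1.35×10^8·0.8269)]^(1/3) = 0.04073 m.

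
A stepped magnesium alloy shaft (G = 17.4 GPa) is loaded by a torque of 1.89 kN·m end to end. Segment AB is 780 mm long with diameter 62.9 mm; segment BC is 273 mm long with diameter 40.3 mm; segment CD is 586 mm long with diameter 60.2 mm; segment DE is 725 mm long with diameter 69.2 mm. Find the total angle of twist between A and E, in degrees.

J_AB = π(0.0629)⁴/32 = 1.54×10^-6 m⁴; J_BC = π(0.0403)⁴/32 = 2.59×10^-7 m⁴; J_CD = π(0.0602)⁴/32 = 1.29×10^-6 m⁴; J_DE = π(0.0692)⁴/32 = 2.25×10^-6 m⁴.
θ = (T/G)·Σ L_i/J_i = (1890/17.4×10⁹)·(0.780/1.54×10^-6 + 0.273/2.59×10^-7 + 0.586/1.29×10^-6 + 0.725/2.25×10^-6) = 0.2540 rad.

14.6°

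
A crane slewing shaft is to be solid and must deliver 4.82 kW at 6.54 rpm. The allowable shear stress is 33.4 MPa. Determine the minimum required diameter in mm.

ω = 2π·6.54/60 = 0.6849 rad/s, so T = P/ω = 4.82×10³ / 0.6849 = 7038 N·m.
For a solid shaft τ_max = 16T/(πd³), so d = (16T/(π τ_allow))^(1/3) = (16·7038/(π·3.34×10^7))^(1/3) = 0.1024 m.

102 mm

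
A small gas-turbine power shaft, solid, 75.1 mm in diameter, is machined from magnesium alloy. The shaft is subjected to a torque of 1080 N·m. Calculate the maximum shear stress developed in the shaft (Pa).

J = πd⁴/32 = π(0.0751)⁴/32 = 3.123×10^-6 m⁴.
τ_max = T·r/J = 1080 × 0.0376 / 3.123×10^-6 = 1.299×10^7 Pa.

1.30e7 Pa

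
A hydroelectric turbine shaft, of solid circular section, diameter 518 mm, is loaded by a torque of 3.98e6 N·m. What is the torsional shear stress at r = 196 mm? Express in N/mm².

J = πd⁴/32 = π(0.518)⁴/32 = 7.068×10^-3 m⁴.
Shear stress varies linearly with radius: τ = T·r/J = 3.980e6 × 0.196 / 7.068×10^-3 = 1.104×10^8 Pa.

110 N/mm²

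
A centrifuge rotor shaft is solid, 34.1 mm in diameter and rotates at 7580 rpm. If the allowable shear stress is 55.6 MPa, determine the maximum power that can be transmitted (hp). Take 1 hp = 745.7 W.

461 hp

J = πd⁴/32 = π(0.0341)⁴/32 = 1.327×10^-7 m⁴.
T_max = τ_allow·J/r = 5.56×10^7 × 1.327×10^-7 / 0.0170 = 432.9 N·m.
ω = 2π·7580/60 = 793.8 rad/s, so P_max = T_max·ω = 3.436×10^5 W.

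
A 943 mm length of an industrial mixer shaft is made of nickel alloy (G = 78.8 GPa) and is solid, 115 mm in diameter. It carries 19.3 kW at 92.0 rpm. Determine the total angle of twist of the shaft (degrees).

0.0800°

ω = 2π·92.0/60 = 9.634 rad/s, so T = P/ω = 19.3×10³ / 9.634 = 2003 N·m.
J = πd⁴/32 = π(0.115)⁴/32 = 1.717×10^-5 m⁴.
θ = T·L/(G·J) = 2003 × 0.943 / (78.8×10⁹ × 1.717×10^-5) = 1.396×10^-3 rad.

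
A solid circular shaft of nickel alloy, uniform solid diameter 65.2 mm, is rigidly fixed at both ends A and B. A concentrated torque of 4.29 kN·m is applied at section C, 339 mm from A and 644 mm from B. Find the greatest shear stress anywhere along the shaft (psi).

7490 psi

With uniform GJ and both ends fixed, compatibility θ_AC = θ_CB gives T_A·a = T_B·b, together with T_A + T_B = T₀.
T_A = T₀·b/(a+b) = 4290·644/983.0 = 2811 N·m; T_B = 1479 N·m.
τ in each portion: τ_AC = 5.16×10^7 Pa, τ_CB = 2.72×10^7 Pa; maximum is in AC.
τ_max = T_AC·r/J = 2811·0.0326/1.77×10^-6 = 5.164×10^7 Pa.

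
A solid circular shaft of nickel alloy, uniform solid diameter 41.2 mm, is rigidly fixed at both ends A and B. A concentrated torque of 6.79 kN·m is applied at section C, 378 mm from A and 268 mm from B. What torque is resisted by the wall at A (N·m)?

With uniform GJ and both ends fixed, compatibility θ_AC = θ_CB gives T_A·a = T_B·b, together with T_A + T_B = T₀.
T_A = T₀·b/(a+b) = 6790·268/646.0 = 2817 N·m; T_B = 3973 N·m.

2820 N·m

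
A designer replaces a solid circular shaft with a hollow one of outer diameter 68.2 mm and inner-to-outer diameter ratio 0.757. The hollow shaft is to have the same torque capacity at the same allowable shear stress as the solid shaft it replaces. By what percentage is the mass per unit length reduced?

Equal τ_max and T ⇒ the solid shaft needs d_s³ = d_o³(1−k⁴), so d_s = 68.2·(1−0.757⁴)^(1/3) = 59.73 mm.
Area ratio A_h/A_s = d_o²(1−k²)/d_s² = (1−k²)/(1−k⁴)^(2/3) = 0.5567.
Mass saving = 1 − 0.5567 = 44.3 %.

44.3 %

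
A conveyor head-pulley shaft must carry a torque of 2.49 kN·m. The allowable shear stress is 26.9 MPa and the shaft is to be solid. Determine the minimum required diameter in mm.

For a solid shaft τ_max = 16T/(πd³), so d = (16T/(π τ_allow))^(1/3) = (16·2490/(π·2.69×10^7))^(1/3) = 0.07783 m.

77.8 mm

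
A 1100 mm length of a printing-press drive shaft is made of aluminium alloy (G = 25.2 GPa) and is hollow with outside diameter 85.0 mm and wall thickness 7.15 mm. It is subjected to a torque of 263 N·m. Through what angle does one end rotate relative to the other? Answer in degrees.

J = π(d_o⁴ − d_i⁴)/32 = π(0.0850⁴ − 0.0707⁴)/32 = 2.672×10^-6 m⁴.
θ = T·L/(G·J) = 263.0 × 1.10 / (25.2×10⁹ × 2.672×10^-6) = 4.297×10^-3 rad.

0.246°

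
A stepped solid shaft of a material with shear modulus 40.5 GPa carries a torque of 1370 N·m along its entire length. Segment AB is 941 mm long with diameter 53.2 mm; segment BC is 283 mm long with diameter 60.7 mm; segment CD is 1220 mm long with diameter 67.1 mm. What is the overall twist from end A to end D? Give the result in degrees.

J_AB = π(0.0532)⁴/32 = 7.86×10^-7 m⁴; J_BC = π(0.0607)⁴/32 = 1.33×10^-6 m⁴; J_CD = π(0.0671)⁴/32 = 1.99×10^-6 m⁴.
θ = (T/G)·Σ L_i/J_i = (1370/40.5×10⁹)·(0.941/7.86×10^-7 + 0.283/1.33×10^-6 + 1.22/1.99×10^-6) = 0.06840 rad.

3.92°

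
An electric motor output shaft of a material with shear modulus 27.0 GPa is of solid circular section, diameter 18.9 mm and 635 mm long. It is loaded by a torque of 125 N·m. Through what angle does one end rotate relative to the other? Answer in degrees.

13.4°

J = πd⁴/32 = π(0.0189)⁴/32 = 1.253×10^-8 m⁴.
θ = T·L/(G·J) = 125.0 × 0.635 / (27.0×10⁹ × 1.253×10^-8) = 0.2347 rad.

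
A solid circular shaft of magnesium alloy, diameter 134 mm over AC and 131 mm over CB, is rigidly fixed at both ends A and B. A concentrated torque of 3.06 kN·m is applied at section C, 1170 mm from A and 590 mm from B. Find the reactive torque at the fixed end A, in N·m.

1090 N·m

Compatibility: T_A·a/J_AC = T_B·b/J_CB with T_A + T_B = T₀.
J_AC = 3.17×10^-5 m⁴, J_CB = 2.89×10^-5 m⁴, so T_A = T₀·(J_AC/a)/((J_AC/a)+(J_CB/b)) = 1088 N·m, T_B = 1972 N·m.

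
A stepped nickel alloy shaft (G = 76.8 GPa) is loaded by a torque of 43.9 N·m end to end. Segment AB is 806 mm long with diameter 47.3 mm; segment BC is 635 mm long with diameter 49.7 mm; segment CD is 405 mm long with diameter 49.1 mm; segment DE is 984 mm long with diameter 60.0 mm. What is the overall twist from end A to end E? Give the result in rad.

0.00239 rad

J_AB = π(0.0473)⁴/32 = 4.91×10^-7 m⁴; J_BC = π(0.0497)⁴/32 = 5.99×10^-7 m⁴; J_CD = π(0.0491)⁴/32 = 5.71×10^-7 m⁴; J_DE = π(0.0600)⁴/32 = 1.27×10^-6 m⁴.
θ = (T/G)·Σ L_i/J_i = (43.90/76.8×10⁹)·(0.806/4.91×10^-7 + 0.635/5.99×10^-7 + 0.405/5.71×10^-7 + 0.984/1.27×10^-6) = 2.391×10^-3 rad.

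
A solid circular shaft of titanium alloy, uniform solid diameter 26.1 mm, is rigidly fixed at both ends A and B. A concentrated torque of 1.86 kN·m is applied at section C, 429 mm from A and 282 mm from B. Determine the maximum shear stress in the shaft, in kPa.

321000 kPa

With uniform GJ and both ends fixed, compatibility θ_AC = θ_CB gives T_A·a = T_B·b, together with T_A + T_B = T₀.
T_A = T₀·b/(a+b) = 1860·282/711.0 = 737.7 N·m; T_B = 1122 N·m.
τ in each portion: τ_AC = 2.11×10^8 Pa, τ_CB = 3.21×10^8 Pa; maximum is in CB.
τ_max = T_CB·r/J = 1122·0.0131/4.56×10^-8 = 3.215×10^8 Pa.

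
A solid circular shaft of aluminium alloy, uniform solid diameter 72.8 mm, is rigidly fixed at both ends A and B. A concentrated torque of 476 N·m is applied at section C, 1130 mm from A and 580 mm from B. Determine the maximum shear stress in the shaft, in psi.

602 psi

With uniform GJ and both ends fixed, compatibility θ_AC = θ_CB gives T_A·a = T_B·b, together with T_A + T_B = T₀.
T_A = T₀·b/(a+b) = 476.0·580/1710 = 161.5 N·m; T_B = 314.5 N·m.
τ in each portion: τ_AC = 2.13×10^6 Pa, τ_CB = 4.15×10^6 Pa; maximum is in CB.
τ_max = T_CB·r/J = 314.5·0.0364/2.76×10^-6 = 4.152×10^6 Pa.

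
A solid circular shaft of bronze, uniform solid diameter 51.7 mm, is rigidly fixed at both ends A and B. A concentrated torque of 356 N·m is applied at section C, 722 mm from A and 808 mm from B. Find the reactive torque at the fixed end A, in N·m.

188 N·m

With uniform GJ and both ends fixed, compatibility θ_AC = θ_CB gives T_A·a = T_B·b, together with T_A + T_B = T₀.
T_A = T₀·b/(a+b) = 356.0·808/1530 = 188.0 N·m; T_B = 168.0 N·m.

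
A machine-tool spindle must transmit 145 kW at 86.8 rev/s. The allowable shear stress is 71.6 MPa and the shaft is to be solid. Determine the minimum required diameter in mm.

ω = 2π·86.8 = 545.4 rad/s, so T = P/ω = 145×10³ / 545.4 = 265.9 N·m.
For a solid shaft τ_max = 16T/(πd³), so d = (16T/(π τ_allow))^(1/3) = (16·265.9/(π·7.16×10^7))^(1/3) = 0.02664 m.

26.6 mm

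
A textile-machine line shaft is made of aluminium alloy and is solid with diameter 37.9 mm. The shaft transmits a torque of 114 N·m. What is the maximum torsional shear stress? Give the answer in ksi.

1.55 ksi

J = πd⁴/32 = π(0.0379)⁴/32 = 2.026×10^-7 m⁴.
τ_max = T·r/J = 114.0 × 0.0189 / 2.026×10^-7 = 1.066×10^7 Pa.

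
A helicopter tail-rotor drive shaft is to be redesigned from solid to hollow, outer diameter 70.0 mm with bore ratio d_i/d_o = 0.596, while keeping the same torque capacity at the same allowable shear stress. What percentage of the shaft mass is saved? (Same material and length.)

29.5 %

Equal τ_max and T ⇒ the solid shaft needs d_s³ = d_o³(1−k⁴), so d_s = 70.0·(1−0.596⁴)^(1/3) = 66.92 mm.
Area ratio A_h/A_s = d_o²(1−k²)/d_s² = (1−k²)/(1−k⁴)^(2/3) = 0.7054.
Mass saving = 1 − 0.7054 = 29.5 %.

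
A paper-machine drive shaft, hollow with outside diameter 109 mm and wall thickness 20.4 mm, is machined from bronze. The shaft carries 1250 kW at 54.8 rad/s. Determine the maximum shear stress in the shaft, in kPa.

ω = 54.8 rad/s, so T = P/ω = 1250×10³ / 54.80 = 22810 N·m.
J = π(d_o⁴ − d_i⁴)/32 = π(0.109⁴ − 0.0682⁴)/32 = 1.173×10^-5 m⁴.
τ_max = T·r/J = 22810 × 0.0545 / 1.173×10^-5 = 1.059×10^8 Pa.

106000 kPa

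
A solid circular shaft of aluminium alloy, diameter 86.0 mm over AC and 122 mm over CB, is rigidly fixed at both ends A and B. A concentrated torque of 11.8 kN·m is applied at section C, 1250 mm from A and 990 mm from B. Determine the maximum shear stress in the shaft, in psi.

4010 psi

Compatibility: T_A·a/J_AC = T_B·b/J_CB with T_A + T_B = T₀.
J_AC = 5.37×10^-6 m⁴, J_CB = 2.17×10^-5 m⁴, so T_A = T₀·(J_AC/a)/((J_AC/a)+(J_CB/b)) = 1930 N·m, T_B = 9870 N·m.
τ in each portion: τ_AC = 1.55×10^7 Pa, τ_CB = 2.77×10^7 Pa; maximum is in CB.
τ_max = T_CB·r/J = 9870·0.0610/2.17×10^-5 = 2.768×10^7 Pa.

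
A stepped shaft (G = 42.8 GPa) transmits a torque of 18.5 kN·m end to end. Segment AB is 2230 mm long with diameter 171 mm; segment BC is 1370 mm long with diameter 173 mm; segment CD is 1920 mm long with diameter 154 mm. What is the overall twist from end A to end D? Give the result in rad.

0.0332 rad

J_AB = π(0.171)⁴/32 = 8.39×10^-5 m⁴; J_BC = π(0.173)⁴/32 = 8.79×10^-5 m⁴; J_CD = π(0.154)⁴/32 = 5.52×10^-5 m⁴.
θ = (T/G)·Σ L_i/J_i = (18500/42.8×10⁹)·(2.23/8.39×10^-5 + 1.37/8.79×10^-5 + 1.92/5.52×10^-5) = 0.03325 rad.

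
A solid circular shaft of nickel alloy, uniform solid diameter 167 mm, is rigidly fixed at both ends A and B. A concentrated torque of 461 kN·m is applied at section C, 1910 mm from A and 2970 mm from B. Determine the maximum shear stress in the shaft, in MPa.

With uniform GJ and both ends fixed, compatibility θ_AC = θ_CB gives T_A·a = T_B·b, together with T_A + T_B = T₀.
T_A = T₀·b/(a+b) = 461000·2970/4880 = 280600 N·m; T_B = 180400 N·m.
τ in each portion: τ_AC = 3.07×10^8 Pa, τ_CB = 1.97×10^8 Pa; maximum is in AC.
τ_max = T_AC·r/J = 280600·0.0835/7.64×10^-5 = 3.068×10^8 Pa.

307 MPa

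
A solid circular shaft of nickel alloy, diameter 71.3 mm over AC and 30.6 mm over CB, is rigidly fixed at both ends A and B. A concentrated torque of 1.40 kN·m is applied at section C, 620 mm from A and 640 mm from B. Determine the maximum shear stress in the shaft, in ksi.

2.76 ksi

Compatibility: T_A·a/J_AC = T_B·b/J_CB with T_A + T_B = T₀.
J_AC = 2.54×10^-6 m⁴, J_CB = 8.61×10^-8 m⁴, so T_A = T₀·(J_AC/a)/((J_AC/a)+(J_CB/b)) = 1355 N·m, T_B = 44.55 N·m.
τ in each portion: τ_AC = 1.90×10^7 Pa, τ_CB = 7.92×10^6 Pa; maximum is in AC.
τ_max = T_AC·r/J = 1355·0.0357/2.54×10^-6 = 1.905×10^7 Pa.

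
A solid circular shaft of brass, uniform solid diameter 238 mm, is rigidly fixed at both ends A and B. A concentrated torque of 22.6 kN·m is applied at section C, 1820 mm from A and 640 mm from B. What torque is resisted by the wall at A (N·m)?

With uniform GJ and both ends fixed, compatibility θ_AC = θ_CB gives T_A·a = T_B·b, together with T_A + T_B = T₀.
T_A = T₀·b/(a+b) = 22600·640/2460 = 5880 N·m; T_B = 16720 N·m.

5880 N·m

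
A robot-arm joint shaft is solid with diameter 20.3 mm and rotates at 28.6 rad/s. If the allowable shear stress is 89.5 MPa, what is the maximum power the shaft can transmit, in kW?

J = πd⁴/32 = π(0.0203)⁴/32 = 1.667×10^-8 m⁴.
T_max = τ_allow·J/r = 8.95×10^7 × 1.667×10^-8 / 0.0102 = 147.0 N·m.
ω = 28.6 rad/s, so P_max = T_max·ω = 4204 W.

4.20 kW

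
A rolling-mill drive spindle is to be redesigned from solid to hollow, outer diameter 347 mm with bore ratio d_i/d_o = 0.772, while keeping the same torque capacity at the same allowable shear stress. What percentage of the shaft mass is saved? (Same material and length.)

Equal τ_max and T ⇒ the solid shaft needs d_s³ = d_o³(1−k⁴), so d_s = 347·(1−0.772⁴)^(1/3) = 299.8 mm.
Area ratio A_h/A_s = d_o²(1−k²)/d_s² = (1−k²)/(1−k⁴)^(2/3) = 0.5413.
Mass saving = 1 − 0.5413 = 45.9 %.

45.9 %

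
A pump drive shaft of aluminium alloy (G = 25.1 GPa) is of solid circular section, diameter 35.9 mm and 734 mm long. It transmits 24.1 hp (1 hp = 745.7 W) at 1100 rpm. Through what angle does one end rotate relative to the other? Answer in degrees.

1.60°

ω = 2π·1100/60 = 115.2 rad/s, so T = P/ω = 24.1×745.7 / 115.2 = 156.0 N·m.
J = πd⁴/32 = π(0.0359)⁴/32 = 1.631×10^-7 m⁴.
θ = T·L/(G·J) = 156.0 × 0.734 / (25.1×10⁹ × 1.631×10^-7) = 0.02798 rad.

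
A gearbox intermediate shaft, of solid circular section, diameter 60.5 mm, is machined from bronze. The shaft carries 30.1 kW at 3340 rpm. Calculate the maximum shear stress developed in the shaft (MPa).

1.98 MPa

ω = 2π·3340/60 = 349.8 rad/s, so T = P/ω = 30.1×10³ / 349.8 = 86.06 N·m.
J = πd⁴/32 = π(0.0605)⁴/32 = 1.315×10^-6 m⁴.
τ_max = T·r/J = 86.06 × 0.0302 / 1.315×10^-6 = 1.979×10^6 Pa.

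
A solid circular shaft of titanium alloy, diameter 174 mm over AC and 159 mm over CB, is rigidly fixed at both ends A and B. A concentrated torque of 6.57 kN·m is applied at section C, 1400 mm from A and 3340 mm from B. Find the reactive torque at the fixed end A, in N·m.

Compatibility: T_A·a/J_AC = T_B·b/J_CB with T_A + T_B = T₀.
J_AC = 9.00×10^-5 m⁴, J_CB = 6.27×10^-5 m⁴, so T_A = T₀·(J_AC/a)/((J_AC/a)+(J_CB/b)) = 5084 N·m, T_B = 1486 N·m.

5080 N·m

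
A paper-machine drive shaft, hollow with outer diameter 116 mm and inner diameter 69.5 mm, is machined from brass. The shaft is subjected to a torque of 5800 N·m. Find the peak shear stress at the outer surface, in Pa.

2.17e7 Pa

J = π(d_o⁴ − d_i⁴)/32 = π(0.116⁴ − 0.0695⁴)/32 = 1.549×10^-5 m⁴.
τ_max = T·r/J = 5800 × 0.0580 / 1.549×10^-5 = 2.172×10^7 Pa.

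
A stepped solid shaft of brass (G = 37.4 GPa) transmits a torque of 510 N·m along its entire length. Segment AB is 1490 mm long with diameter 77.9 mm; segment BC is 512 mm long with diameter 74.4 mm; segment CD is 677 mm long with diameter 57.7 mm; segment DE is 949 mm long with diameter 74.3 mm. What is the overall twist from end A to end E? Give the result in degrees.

J_AB = π(0.0779)⁴/32 = 3.62×10^-6 m⁴; J_BC = π(0.0744)⁴/32 = 3.01×10^-6 m⁴; J_CD = π(0.0577)⁴/32 = 1.09×10^-6 m⁴; J_DE = π(0.0743)⁴/32 = 2.99×10^-6 m⁴.
θ = (T/G)·Σ L_i/J_i = (510.0/37.4×10⁹)·(1.49/3.62×10^-6 + 0.512/3.01×10^-6 + 0.677/1.09×10^-6 + 0.949/2.99×10^-6) = 0.02075 rad.

1.19°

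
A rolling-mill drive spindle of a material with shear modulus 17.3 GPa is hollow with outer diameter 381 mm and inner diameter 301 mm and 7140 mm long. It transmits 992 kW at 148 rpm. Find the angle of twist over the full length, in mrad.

ω = 2π·148/60 = 15.50 rad/s, so T = P/ω = 992×10³ / 15.50 = 64010 N·m.
J = π(d_o⁴ − d_i⁴)/32 = π(0.381⁴ − 0.301⁴)/32 = 1.263×10^-3 m⁴.
θ = T·L/(G·J) = 64010 × 7.14 / (17.3×10⁹ × 1.263×10^-3) = 0.02092 rad.

20.9 mrad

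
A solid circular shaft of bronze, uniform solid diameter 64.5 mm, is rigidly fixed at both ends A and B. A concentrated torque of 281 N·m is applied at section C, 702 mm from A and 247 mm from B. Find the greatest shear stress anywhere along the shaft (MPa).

3.95 MPa

With uniform GJ and both ends fixed, compatibility θ_AC = θ_CB gives T_A·a = T_B·b, together with T_A + T_B = T₀.
T_A = T₀·b/(a+b) = 281.0·247/949.0 = 73.14 N·m; T_B = 207.9 N·m.
τ in each portion: τ_AC = 1.39×10^6 Pa, τ_CB = 3.95×10^6 Pa; maximum is in CB.
τ_max = T_CB·r/J = 207.9·0.0323/1.70×10^-6 = 3.945×10^6 Pa.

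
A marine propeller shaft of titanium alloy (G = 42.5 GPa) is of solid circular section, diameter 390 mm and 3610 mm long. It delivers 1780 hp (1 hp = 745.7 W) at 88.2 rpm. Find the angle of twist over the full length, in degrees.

0.308°

ω = 2π·88.2/60 = 9.236 rad/s, so T = P/ω = 1780×745.7 / 9.236 = 143700 N·m.
J = πd⁴/32 = π(0.390)⁴/32 = 2.271×10^-3 m⁴.
θ = T·L/(G·J) = 143700 × 3.61 / (42.5×10⁹ × 2.271×10^-3) = 5.375×10^-3 rad.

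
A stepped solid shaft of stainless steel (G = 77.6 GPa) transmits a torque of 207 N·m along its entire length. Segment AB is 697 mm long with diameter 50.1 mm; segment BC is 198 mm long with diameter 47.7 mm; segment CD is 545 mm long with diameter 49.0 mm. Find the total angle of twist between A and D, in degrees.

J_AB = π(0.0501)⁴/32 = 6.19×10^-7 m⁴; J_BC = π(0.0477)⁴/32 = 5.08×10^-7 m⁴; J_CD = π(0.0490)⁴/32 = 5.66×10^-7 m⁴.
θ = (T/G)·Σ L_i/J_i = (207.0/77.6×10⁹)·(0.697/6.19×10^-7 + 0.198/5.08×10^-7 + 0.545/5.66×10^-7) = 6.614×10^-3 rad.

0.379°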